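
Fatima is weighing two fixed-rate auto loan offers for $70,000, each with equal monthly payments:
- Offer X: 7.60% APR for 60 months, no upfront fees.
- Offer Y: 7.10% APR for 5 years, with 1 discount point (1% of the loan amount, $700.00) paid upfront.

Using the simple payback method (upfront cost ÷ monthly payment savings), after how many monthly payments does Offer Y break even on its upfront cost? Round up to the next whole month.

Offer X: monthly rate = 7.6%/12 = 0.0063333; payment = 70,000 × 0.0063333 / (1 − (1+0.0063333)^−60) = $1,405.99.
Offer Y: at 7.10% the monthly rate is 0.0059167, so the payment is 70,000 × 0.0059167 / (1 − 1.0059167^−60) = $1,389.39.
Monthly savings = $1,405.99 − $1,389.39 = $16.60.
Break-even = $700.00 / $16.60 = 42.17 → 43 months.

43 months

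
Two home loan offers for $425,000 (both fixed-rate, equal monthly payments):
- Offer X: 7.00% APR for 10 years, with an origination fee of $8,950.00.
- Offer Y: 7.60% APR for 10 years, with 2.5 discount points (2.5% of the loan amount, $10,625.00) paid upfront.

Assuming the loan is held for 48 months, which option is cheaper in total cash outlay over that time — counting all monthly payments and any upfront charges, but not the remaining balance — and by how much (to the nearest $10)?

Offer X by $8,030

Offer X: at 7.00% the monthly rate is 0.0058333, so the payment is 425,000 × 0.0058333 / (1 − 1.0058333^−120) = $4,934.61.
Offer Y: at 7.60% the monthly rate is 0.0063333, so the payment is 425,000 × 0.0063333 / (1 − 1.0063333^−120) = $5,067.03.
Over 48 months: Offer X costs 48 × $4,934.61 + $8,950.00 = $245,811.28; Offer Y costs 48 × $5,067.03 + $10,625.00 = $253,842.44.
Offer X is cheaper by $253,842.44 − $245,811.28 = $8,031.16.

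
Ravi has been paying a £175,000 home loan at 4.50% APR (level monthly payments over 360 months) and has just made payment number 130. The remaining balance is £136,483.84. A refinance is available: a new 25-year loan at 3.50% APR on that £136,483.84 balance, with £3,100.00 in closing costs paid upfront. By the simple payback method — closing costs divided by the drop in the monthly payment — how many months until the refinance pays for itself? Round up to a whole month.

Current payment = 175,000 × 4.5%/12 / (1 − (1+0.0037500)^−360) = £886.70.
Refinanced payment = 136,483.84 × 0.0029167 / (1 − (1+0.0029167)^−300) = £683.27.
Monthly savings = £886.70 − £683.27 = £203.43.
Break-even = £3,100.00 / £203.43 = 15.24 → 16 months.

16 months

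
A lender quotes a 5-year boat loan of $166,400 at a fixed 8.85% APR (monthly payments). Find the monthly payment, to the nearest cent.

$3,442.09

Monthly rate = 8.85%/12 = 0.0073750; payment = 166,400 × 0.0073750 / (1 − (1+0.0073750)^−60) = $3,442.09.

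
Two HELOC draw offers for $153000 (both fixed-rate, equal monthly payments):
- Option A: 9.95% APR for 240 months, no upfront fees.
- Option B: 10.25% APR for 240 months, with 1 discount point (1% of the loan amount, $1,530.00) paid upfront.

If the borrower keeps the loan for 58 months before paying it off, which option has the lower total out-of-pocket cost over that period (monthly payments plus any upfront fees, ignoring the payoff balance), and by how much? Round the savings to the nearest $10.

Option A: at 9.95% the monthly rate is 0.0082917, so the payment is 153,000 × 0.0082917 / (1 − 1.0082917^−240) = $1,471.42.
Option B: at 10.25% the monthly rate is 0.0085417, so the payment is 153,000 × 0.0085417 / (1 − 1.0085417^−240) = $1,501.91.
Over 58 months: Option A costs 58 × $1,471.42 = $85,342.36; Option B costs 58 × $1,501.91 + $1,530.00 = $88,640.78.
Option A is cheaper by $88,640.78 − $85,342.36 = $3,298.42.

Option A by $3,300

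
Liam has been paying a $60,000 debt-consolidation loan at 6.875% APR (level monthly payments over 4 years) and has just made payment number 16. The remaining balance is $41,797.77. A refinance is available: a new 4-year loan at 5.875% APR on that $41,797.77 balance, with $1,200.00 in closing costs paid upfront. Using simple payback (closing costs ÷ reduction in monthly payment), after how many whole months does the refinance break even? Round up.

3 months

Current payment = 60,000 × 6.875%/12 / (1 − (1+0.0057292)^−48) = $1,433.30.
Refinanced payment = 41,797.77 × 0.0048958 / (1 − (1+0.0048958)^−48) = $979.23.
Monthly savings = $1,433.30 − $979.23 = $454.07.
Break-even = $1,200.00 / $454.07 = 2.64 → 3 months.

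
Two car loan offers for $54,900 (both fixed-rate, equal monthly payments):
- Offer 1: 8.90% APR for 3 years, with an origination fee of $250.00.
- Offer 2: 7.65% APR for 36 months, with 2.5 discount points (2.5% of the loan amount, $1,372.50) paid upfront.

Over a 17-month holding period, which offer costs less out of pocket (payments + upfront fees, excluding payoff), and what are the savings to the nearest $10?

Offer 1: at 8.90% the monthly rate is 0.0074167, so the payment is 54,900 × 0.0074167 / (1 − 1.0074167^−36) = $1,743.25.
Offer 2: at 7.65% the monthly rate is 0.0063750, so the payment is 54,900 × 0.0063750 / (1 − 1.0063750^−36) = $1,711.52.
Over 17 months: Offer 1 costs 17 × $1,743.25 + $250.00 = $29,885.25; Offer 2 costs 17 × $1,711.52 + $1,372.50 = $30,468.34.
Offer 1 is cheaper by $30,468.34 − $29,885.25 = $583.09.

Offer 1 by $580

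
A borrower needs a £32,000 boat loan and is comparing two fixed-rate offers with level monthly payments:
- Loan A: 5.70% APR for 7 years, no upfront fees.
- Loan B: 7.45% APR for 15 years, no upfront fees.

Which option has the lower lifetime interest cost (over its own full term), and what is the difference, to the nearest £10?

Loan A by £14,350

Loan A: monthly rate = 5.7%/12 = 0.0047500; payment = 32,000 × 0.0047500 / (1 − (1+0.0047500)^−84) = £462.89.
Total interest on Loan A = 84 × £462.89 − £32,000 = £6,882.76.
Loan B: monthly rate = 7.45%/12 = 0.0062083; payment = 32,000 × 0.0062083 / (1 − (1+0.0062083)^−180) = £295.74.
Total interest on Loan B = 180 × £295.74 − £32,000 = £21,233.20.
Loan A is lower by £14,350.44.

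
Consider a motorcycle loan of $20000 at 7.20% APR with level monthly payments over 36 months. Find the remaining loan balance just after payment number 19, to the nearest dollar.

With monthly rate i = 7.2%/12 = 0.0060000, the balance after k of n payments is P · [(1+i)^n − (1+i)^k] / [(1+i)^n − 1].
(1+0.0060000)^36 = 1.24030161 and (1+0.0060000)^19 = 1.12037042, so the balance is 20,000 × (1.24030161 − 1.12037042) / (1.24030161 − 1) = $9,981.72.

$9,982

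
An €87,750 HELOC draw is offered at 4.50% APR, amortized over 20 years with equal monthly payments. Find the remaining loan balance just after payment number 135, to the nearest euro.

€48,110

With monthly rate i = 4.5%/12 = 0.0037500, the balance after k of n payments is P · [(1+i)^n − (1+i)^k] / [(1+i)^n − 1].
(1+0.0037500)^240 = 2.45546636 and (1+0.0037500)^135 = 1.65748791, so the balance is 87,750 × (2.45546636 − 1.65748791) / (2.45546636 − 1) = €48,110.08.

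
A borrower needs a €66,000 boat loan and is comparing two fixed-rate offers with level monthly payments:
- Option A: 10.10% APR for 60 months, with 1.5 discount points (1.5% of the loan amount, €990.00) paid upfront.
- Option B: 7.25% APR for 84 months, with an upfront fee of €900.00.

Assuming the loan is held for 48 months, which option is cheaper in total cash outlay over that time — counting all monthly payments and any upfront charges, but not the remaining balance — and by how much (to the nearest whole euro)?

Option B by €19,355

Option A: monthly rate = 10.1%/12 = 0.0084167; payment = 66,000 × 0.0084167 / (1 − (1+0.0084167)^−60) = €1,405.55.
Option B: monthly rate = 7.25%/12 = 0.0060417; payment = 66,000 × 0.0060417 / (1 − (1+0.0060417)^−84) = €1,004.20.
Over 48 months: Option A costs 48 × €1,405.55 + €990.00 = €68,456.40; Option B costs 48 × €1,004.20 + €900.00 = €49,101.60.
Option B is cheaper by €68,456.40 − €49,101.60 = €19,354.80.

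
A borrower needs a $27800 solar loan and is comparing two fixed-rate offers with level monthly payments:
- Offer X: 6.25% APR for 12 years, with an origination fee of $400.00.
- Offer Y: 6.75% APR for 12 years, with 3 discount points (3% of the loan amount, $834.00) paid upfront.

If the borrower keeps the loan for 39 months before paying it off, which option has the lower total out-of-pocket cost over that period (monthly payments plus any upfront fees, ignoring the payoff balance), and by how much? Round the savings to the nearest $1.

Offer X by $719

Offer X: at 6.25% the monthly rate is 0.0052083, so the payment is 27,800 × 0.0052083 / (1 − 1.0052083^−144) = $274.90.
Offer Y: at 6.75% the monthly rate is 0.0056250, so the payment is 27,800 × 0.0056250 / (1 − 1.0056250^−144) = $282.20.
Over 39 months: Offer X costs 39 × $274.90 + $400.00 = $11,121.10; Offer Y costs 39 × $282.20 + $834.00 = $11,839.80.
Offer X is cheaper by $11,839.80 − $11,121.10 = $718.70.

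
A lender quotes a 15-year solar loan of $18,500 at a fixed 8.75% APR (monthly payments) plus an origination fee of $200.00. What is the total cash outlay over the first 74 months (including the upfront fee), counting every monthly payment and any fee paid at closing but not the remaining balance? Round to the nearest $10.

$13,880

At 8.75% the monthly rate is 0.0072917, so the payment is 18,500 × 0.0072917 / (1 − 1.0072917^−180) = $184.90.
Total outlay = 74 × $184.90 + $200.00 = $13,882.60.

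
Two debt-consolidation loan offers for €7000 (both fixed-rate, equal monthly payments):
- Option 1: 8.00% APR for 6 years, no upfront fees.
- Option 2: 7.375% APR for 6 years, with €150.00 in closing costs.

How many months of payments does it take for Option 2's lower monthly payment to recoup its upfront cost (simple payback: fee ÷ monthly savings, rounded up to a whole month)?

71 months

Option 1: at 8.00% the monthly rate is 0.0066667, so the payment is 7,000 × 0.0066667 / (1 − 1.0066667^−72) = €122.73.
Option 2: monthly rate = 7.375%/12 = 0.0061458; payment = 7,000 × 0.0061458 / (1 − (1+0.0061458)^−72) = €120.61.
Monthly savings = €122.73 − €120.61 = €2.12.
Break-even = €150.00 / €2.12 = 70.75 → 71 months.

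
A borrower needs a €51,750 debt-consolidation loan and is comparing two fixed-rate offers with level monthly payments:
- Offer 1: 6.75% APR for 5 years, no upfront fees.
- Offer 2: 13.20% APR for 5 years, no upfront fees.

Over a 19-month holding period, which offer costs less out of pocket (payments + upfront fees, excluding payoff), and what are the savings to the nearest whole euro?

Offer 1: at 6.75% the monthly rate is 0.0056250, so the payment is 51,750 × 0.0056250 / (1 − 1.0056250^−60) = €1,018.62.
Offer 2: monthly rate = 13.2%/12 = 0.0110000; payment = 51,750 × 0.0110000 / (1 − (1+0.0110000)^−60) = €1,182.78.
Over 19 months: Offer 1 costs 19 × €1,018.62 = €19,353.78; Offer 2 costs 19 × €1,182.78 = €22,472.82.
Offer 1 is cheaper by €22,472.82 − €19,353.78 = €3,119.04.

Offer 1 by €3,119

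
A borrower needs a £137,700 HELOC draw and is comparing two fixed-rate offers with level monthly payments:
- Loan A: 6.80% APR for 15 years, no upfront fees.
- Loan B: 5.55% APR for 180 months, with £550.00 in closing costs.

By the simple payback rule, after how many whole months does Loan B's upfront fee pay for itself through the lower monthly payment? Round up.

Loan A: monthly rate = 6.8%/12 = 0.0056667; payment = 137,700 × 0.0056667 / (1 − (1+0.0056667)^−180) = £1,222.34.
Loan B: monthly rate = 5.55%/12 = 0.0046250; payment = 137,700 × 0.0046250 / (1 − (1+0.0046250)^−180) = £1,128.78.
Monthly savings = £1,222.34 − £1,128.78 = £93.56.
Break-even = £550.00 / £93.56 = 5.88 → 6 months.

6 months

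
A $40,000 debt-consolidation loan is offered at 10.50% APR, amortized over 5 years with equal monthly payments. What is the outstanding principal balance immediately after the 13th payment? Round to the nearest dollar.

With monthly rate i = 10.5%/12 = 0.0087500, the balance after k of n payments is P · [(1+i)^n − (1+i)^k] / [(1+i)^n − 1].
(1+0.0087500)^60 = 1.68660298 and (1+0.0087500)^13 = 1.11991773, so the balance is 40,000 × (1.68660298 − 1.11991773) / (1.68660298 − 1) = $33,013.85.

$33,014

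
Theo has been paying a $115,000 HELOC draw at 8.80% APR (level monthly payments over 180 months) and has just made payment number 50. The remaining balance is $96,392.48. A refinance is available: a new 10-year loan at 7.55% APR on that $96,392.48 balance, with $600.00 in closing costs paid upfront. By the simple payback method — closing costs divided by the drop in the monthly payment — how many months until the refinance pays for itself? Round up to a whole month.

100 months

Current payment = 115,000 × 8.8%/12 / (1 − (1+0.0073333)^−180) = $1,152.76.
Refinanced payment = 96,392.48 × 0.0062917 / (1 − (1+0.0062917)^−120) = $1,146.71.
Monthly savings = $1,152.76 − $1,146.71 = $6.05.
Break-even = $600.00 / $6.05 = 99.17 → 100 months.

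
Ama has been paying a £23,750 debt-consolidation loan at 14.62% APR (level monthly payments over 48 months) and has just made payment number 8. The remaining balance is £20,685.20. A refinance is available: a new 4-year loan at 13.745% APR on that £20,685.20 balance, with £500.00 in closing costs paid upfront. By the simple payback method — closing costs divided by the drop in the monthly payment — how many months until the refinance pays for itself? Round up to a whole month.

6 months

Current payment = 23,750 × 14.62%/12 / (1 − (1+0.0121833)^−48) = £656.41.
Refinanced payment = 20,685.20 × 0.0114542 / (1 − (1+0.0114542)^−48) = £562.61.
Monthly savings = £656.41 − £562.61 = £93.80.
Break-even = £500.00 / £93.80 = 5.33 → 6 months.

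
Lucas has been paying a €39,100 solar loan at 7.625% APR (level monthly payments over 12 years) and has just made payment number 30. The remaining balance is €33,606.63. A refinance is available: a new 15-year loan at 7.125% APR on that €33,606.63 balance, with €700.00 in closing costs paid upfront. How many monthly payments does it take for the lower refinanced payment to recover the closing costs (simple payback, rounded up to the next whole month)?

7 months

Current payment = 39,100 × 7.625%/12 / (1 − (1+0.0063542)^−144) = €415.24.
Refinanced payment = 33,606.63 × 0.0059375 / (1 − (1+0.0059375)^−180) = €304.42.
Monthly savings = €415.24 − €304.42 = €110.82.
Break-even = €700.00 / €110.82 = 6.32 → 7 months.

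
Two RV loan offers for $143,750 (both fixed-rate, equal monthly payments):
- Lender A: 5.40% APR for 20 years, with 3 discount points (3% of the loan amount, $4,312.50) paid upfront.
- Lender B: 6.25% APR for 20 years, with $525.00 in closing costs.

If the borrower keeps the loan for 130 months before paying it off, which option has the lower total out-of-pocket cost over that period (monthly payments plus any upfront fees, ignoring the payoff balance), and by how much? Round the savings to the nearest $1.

Lender A: monthly rate = 5.4%/12 = 0.0045000; payment = 143,750 × 0.0045000 / (1 − (1+0.0045000)^−240) = $980.74.
Lender B: at 6.25% the monthly rate is 0.0052083, so the payment is 143,750 × 0.0052083 / (1 − 1.0052083^−240) = $1,050.71.
Over 130 months: Lender A costs 130 × $980.74 + $4,312.50 = $131,808.70; Lender B costs 130 × $1,050.71 + $525.00 = $137,117.30.
Lender A is cheaper by $137,117.30 − $131,808.70 = $5,308.60.

Lender A by $5,309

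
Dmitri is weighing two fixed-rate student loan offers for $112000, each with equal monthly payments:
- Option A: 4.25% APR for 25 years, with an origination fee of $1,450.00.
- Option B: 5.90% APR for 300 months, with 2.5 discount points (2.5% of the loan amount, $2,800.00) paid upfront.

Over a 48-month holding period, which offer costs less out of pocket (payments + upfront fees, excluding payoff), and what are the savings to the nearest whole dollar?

Option A by $6,536

Option A: at 4.25% the monthly rate is 0.0035417, so the payment is 112,000 × 0.0035417 / (1 − 1.0035417^−300) = $606.75.
Option B: at 5.90% the monthly rate is 0.0049167, so the payment is 112,000 × 0.0049167 / (1 − 1.0049167^−300) = $714.79.
Over 48 months: Option A costs 48 × $606.75 + $1,450.00 = $30,574.00; Option B costs 48 × $714.79 + $2,800.00 = $37,109.92.
Option A is cheaper by $37,109.92 − $30,574.00 = $6,535.92.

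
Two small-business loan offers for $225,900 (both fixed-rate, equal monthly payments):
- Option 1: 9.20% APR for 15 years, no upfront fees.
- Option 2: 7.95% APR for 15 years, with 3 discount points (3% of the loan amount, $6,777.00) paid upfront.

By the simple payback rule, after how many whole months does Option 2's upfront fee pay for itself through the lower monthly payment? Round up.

41 months

Option 1: monthly rate = 9.2%/12 = 0.0076667; payment = 225,900 × 0.0076667 / (1 − (1+0.0076667)^−180) = $2,318.18.
Option 2: at 7.95% the monthly rate is 0.0066250, so the payment is 225,900 × 0.0066250 / (1 − 1.0066250^−180) = $2,152.30.
Monthly savings = $2,318.18 − $2,152.30 = $165.88.
Break-even = $6,777.00 / $165.88 = 40.85 → 41 months.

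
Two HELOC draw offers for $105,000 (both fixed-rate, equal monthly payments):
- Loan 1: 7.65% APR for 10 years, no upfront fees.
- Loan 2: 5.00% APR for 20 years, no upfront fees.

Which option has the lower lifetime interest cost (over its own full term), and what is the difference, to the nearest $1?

Loan 1 by $15,756

Loan 1: monthly rate = 7.65%/12 = 0.0063750; payment = 105,000 × 0.0063750 / (1 − (1+0.0063750)^−120) = $1,254.60.
Total interest on Loan 1 = 120 × $1,254.60 − $105,000 = $45,552.00.
Loan 2: at 5.00% the monthly rate is 0.0041667, so the payment is 105,000 × 0.0041667 / (1 − 1.0041667^−240) = $692.95.
Total interest on Loan 2 = 240 × $692.95 − $105,000 = $61,308.00.
Loan 1 is lower by $15,756.00.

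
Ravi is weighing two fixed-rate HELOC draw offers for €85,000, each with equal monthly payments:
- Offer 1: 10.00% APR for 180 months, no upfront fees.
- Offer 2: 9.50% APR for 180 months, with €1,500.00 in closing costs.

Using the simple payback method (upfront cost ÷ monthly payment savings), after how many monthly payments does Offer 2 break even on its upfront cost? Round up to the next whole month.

59 months

Offer 1: monthly rate = 10%/12 = 0.0083333; payment = 85,000 × 0.0083333 / (1 − (1+0.0083333)^−180) = €913.41.
Offer 2: at 9.50% the monthly rate is 0.0079167, so the payment is 85,000 × 0.0079167 / (1 − 1.0079167^−180) = €887.59.
Monthly savings = €913.41 − €887.59 = €25.82.
Break-even = €1,500.00 / €25.82 = 58.09 → 59 months.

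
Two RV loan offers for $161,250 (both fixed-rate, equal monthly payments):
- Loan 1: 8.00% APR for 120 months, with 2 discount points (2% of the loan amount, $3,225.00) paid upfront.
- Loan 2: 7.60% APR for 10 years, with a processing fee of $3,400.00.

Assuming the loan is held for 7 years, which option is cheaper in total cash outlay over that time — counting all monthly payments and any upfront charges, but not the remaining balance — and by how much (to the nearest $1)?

Loan 1: monthly rate = 8%/12 = 0.0066667; payment = 161,250 × 0.0066667 / (1 − (1+0.0066667)^−120) = $1,956.41.
Loan 2: monthly rate = 7.6%/12 = 0.0063333; payment = 161,250 × 0.0063333 / (1 − (1+0.0063333)^−120) = $1,922.49.
Over 84 months: Loan 1 costs 84 × $1,956.41 + $3,225.00 = $167,563.44; Loan 2 costs 84 × $1,922.49 + $3,400.00 = $164,889.16.
Loan 2 is cheaper by $167,563.44 − $164,889.16 = $2,674.28.

Loan 2 by $2,674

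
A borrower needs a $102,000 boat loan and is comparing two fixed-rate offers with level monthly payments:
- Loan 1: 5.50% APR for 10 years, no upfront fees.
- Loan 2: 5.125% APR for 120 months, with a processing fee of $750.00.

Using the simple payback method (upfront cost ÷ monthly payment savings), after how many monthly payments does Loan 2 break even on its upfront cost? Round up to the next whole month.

Loan 1: at 5.50% the monthly rate is 0.0045833, so the payment is 102,000 × 0.0045833 / (1 − 1.0045833^−120) = $1,106.97.
Loan 2: at 5.125% the monthly rate is 0.0042708, so the payment is 102,000 × 0.0042708 / (1 − 1.0042708^−120) = $1,088.11.
Monthly savings = $1,106.97 − $1,088.11 = $18.86.
Break-even = $750.00 / $18.86 = 39.77 → 40 months.

40 months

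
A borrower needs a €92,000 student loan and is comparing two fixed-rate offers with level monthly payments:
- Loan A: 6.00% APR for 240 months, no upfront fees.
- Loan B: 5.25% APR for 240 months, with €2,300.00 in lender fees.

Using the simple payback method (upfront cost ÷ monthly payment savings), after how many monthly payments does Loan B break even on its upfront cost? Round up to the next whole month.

Loan A: at 6.00% the monthly rate is 0.0050000, so the payment is 92,000 × 0.0050000 / (1 − 1.0050000^−240) = €659.12.
Loan B: at 5.25% the monthly rate is 0.0043750, so the payment is 92,000 × 0.0043750 / (1 − 1.0043750^−240) = €619.94.
Monthly savings = €659.12 − €619.94 = €39.18.
Break-even = €2,300.00 / €39.18 = 58.70 → 59 months.

59 months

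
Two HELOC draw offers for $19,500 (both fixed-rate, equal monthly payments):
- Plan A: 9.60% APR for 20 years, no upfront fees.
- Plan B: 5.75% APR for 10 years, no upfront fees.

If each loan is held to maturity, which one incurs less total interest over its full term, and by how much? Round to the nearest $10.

Plan B by $18,240

Plan A: monthly rate = 9.6%/12 = 0.0080000; payment = 19,500 × 0.0080000 / (1 − (1+0.0080000)^−240) = $183.04.
Total interest on Plan A = 240 × $183.04 − $19,500 = $24,429.60.
Plan B: at 5.75% the monthly rate is 0.0047917, so the payment is 19,500 × 0.0047917 / (1 − 1.0047917^−120) = $214.05.
Total interest on Plan B = 120 × $214.05 − $19,500 = $6,186.00.
Plan B is lower by $18,243.60.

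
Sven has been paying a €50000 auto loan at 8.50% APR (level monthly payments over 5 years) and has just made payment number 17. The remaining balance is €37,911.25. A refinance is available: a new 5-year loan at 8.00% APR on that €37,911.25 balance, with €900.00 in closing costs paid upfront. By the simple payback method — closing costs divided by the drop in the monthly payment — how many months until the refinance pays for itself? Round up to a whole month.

4 months

Current payment = 50,000 × 8.5%/12 / (1 − (1+0.0070833)^−60) = €1,025.83.
Refinanced payment = 37,911.25 × 0.0066667 / (1 − (1+0.0066667)^−60) = €768.70.
Monthly savings = €1,025.83 − €768.70 = €257.13.
Break-even = €900.00 / €257.13 = 3.50 → 4 months.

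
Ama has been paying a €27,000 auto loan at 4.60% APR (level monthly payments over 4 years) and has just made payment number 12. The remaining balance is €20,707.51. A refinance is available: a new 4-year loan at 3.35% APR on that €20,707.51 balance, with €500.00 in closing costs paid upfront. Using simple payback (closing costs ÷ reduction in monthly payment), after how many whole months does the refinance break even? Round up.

Current payment = 27,000 × 4.6%/12 / (1 − (1+0.0038333)^−48) = €616.91.
Refinanced payment = 20,707.51 × 0.0027917 / (1 − (1+0.0027917)^−48) = €461.56.
Monthly savings = €616.91 − €461.56 = €155.35.
Break-even = €500.00 / €155.35 = 3.22 → 4 months.

4 months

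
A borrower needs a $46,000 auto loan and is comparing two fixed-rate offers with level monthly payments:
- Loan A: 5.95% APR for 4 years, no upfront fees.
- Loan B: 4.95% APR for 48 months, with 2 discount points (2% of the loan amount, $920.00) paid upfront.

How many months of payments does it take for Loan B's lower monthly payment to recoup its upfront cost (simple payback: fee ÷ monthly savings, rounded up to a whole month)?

44 months

Loan A: at 5.95% the monthly rate is 0.0049583, so the payment is 46,000 × 0.0049583 / (1 − 1.0049583^−48) = $1,079.26.
Loan B: at 4.95% the monthly rate is 0.0041250, so the payment is 46,000 × 0.0041250 / (1 − 1.0041250^−48) = $1,058.31.
Monthly savings = $1,079.26 − $1,058.31 = $20.95.
Break-even = $920.00 / $20.95 = 43.91 → 44 months.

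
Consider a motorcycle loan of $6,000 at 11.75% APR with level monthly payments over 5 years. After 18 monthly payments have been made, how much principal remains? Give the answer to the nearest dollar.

$4,552

With monthly rate i = 11.75%/12 = 0.0097917, the balance after k of n payments is P · [(1+i)^n − (1+i)^k] / [(1+i)^n − 1].
(1+0.0097917)^60 = 1.79434910 and (1+0.0097917)^18 = 1.19171411, so the balance is 6,000 × (1.79434910 − 1.19171411) / (1.79434910 − 1) = $4,551.92.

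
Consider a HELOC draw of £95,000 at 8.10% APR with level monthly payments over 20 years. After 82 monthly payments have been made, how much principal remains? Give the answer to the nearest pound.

£77,629

With monthly rate i = 8.1%/12 = 0.0067500, the balance after k of n payments is P · [(1+i)^n − (1+i)^k] / [(1+i)^n − 1].
(1+0.0067500)^240 = 5.02566096 and (1+0.0067500)^82 = 1.73609841, so the balance is 95,000 × (5.02566096 − 1.73609841) / (5.02566096 − 1) = £77,629.10.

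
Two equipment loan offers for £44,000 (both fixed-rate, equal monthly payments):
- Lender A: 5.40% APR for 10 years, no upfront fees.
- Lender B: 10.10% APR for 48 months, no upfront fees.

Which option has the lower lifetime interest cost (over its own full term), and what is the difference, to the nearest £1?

Lender A: at 5.40% the monthly rate is 0.0045000, so the payment is 44,000 × 0.0045000 / (1 − 1.0045000^−120) = £475.34.
Total interest on Lender A = 120 × £475.34 − £44,000 = £13,040.80.
Lender B: at 10.10% the monthly rate is 0.0084167, so the payment is 44,000 × 0.0084167 / (1 − 1.0084167^−48) = £1,118.07.
Total interest on Lender B = 48 × £1,118.07 − £44,000 = £9,667.36.
Lender B is lower by £3,373.44.

Lender B by £3,373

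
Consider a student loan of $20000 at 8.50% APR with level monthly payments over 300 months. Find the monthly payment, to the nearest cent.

$161.05

At 8.50% the monthly rate is 0.0070833, so the payment is 20,000 × 0.0070833 / (1 − 1.0070833^−300) = $161.05.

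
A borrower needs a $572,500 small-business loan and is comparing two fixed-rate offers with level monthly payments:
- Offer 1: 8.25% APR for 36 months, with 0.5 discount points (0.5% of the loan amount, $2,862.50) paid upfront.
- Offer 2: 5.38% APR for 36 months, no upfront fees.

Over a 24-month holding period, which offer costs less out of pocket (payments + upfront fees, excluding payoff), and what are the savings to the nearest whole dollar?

Offer 2 by $20,862

Offer 1: monthly rate = 8.25%/12 = 0.0068750; payment = 572,500 × 0.0068750 / (1 − (1+0.0068750)^−36) = $18,006.17.
Offer 2: at 5.38% the monthly rate is 0.0044833, so the payment is 572,500 × 0.0044833 / (1 − 1.0044833^−36) = $17,256.18.
Over 24 months: Offer 1 costs 24 × $18,006.17 + $2,862.50 = $435,010.58; Offer 2 costs 24 × $17,256.18 = $414,148.32.
Offer 2 is cheaper by $435,010.58 − $414,148.32 = $20,862.26.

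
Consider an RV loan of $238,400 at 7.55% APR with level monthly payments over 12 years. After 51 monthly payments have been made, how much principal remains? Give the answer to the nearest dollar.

$177,159

With monthly rate i = 7.55%/12 = 0.0062917, the balance after k of n payments is P · [(1+i)^n − (1+i)^k] / [(1+i)^n − 1].
(1+0.0062917)^144 = 2.46739213 and (1+0.0062917)^51 = 1.37694847, so the balance is 238,400 × (2.46739213 − 1.37694847) / (2.46739213 − 1) = $177,159.03.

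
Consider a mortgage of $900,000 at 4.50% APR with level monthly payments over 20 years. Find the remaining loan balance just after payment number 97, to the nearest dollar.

With monthly rate i = 4.5%/12 = 0.0037500, the balance after k of n payments is P · [(1+i)^n − (1+i)^k] / [(1+i)^n − 1].
(1+0.0037500)^240 = 2.45546636 and (1+0.0037500)^97 = 1.43773602, so the balance is 900,000 × (2.45546636 − 1.43773602) / (2.45546636 − 1) = $629,322.21.

$629,322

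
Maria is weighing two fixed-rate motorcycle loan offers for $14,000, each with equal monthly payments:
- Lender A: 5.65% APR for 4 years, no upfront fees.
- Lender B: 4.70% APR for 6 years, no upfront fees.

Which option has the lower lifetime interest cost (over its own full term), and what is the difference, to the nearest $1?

Lender A by $420

Lender A: monthly rate = 5.65%/12 = 0.0047083; payment = 14,000 × 0.0047083 / (1 − (1+0.0047083)^−48) = $326.55.
Total interest on Lender A = 48 × $326.55 − $14,000 = $1,674.40.
Lender B: at 4.70% the monthly rate is 0.0039167, so the payment is 14,000 × 0.0039167 / (1 − 1.0039167^−72) = $223.53.
Total interest on Lender B = 72 × $223.53 − $14,000 = $2,094.16.
Lender A is lower by $419.76.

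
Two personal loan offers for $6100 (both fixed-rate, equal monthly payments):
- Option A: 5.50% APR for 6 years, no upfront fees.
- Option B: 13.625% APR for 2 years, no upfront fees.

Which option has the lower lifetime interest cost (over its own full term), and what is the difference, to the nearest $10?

Option A: at 5.50% the monthly rate is 0.0045833, so the payment is 6,100 × 0.0045833 / (1 − 1.0045833^−72) = $99.66.
Total interest on Option A = 72 × $99.66 − $6,100 = $1,075.52.
Option B: monthly rate = 13.625%/12 = 0.0113542; payment = 6,100 × 0.0113542 / (1 − (1+0.0113542)^−24) = $291.80.
Total interest on Option B = 24 × $291.80 − $6,100 = $903.20.
Option B is lower by $172.32.

Option B by $170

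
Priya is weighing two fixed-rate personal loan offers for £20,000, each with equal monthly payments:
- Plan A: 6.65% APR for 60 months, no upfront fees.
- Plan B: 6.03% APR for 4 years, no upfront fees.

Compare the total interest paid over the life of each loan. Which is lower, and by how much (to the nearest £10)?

Plan A: monthly rate = 6.65%/12 = 0.0055417; payment = 20,000 × 0.0055417 / (1 − (1+0.0055417)^−60) = £392.73.
Total interest on Plan A = 60 × £392.73 − £20,000 = £3,563.80.
Plan B: monthly rate = 6.03%/12 = 0.0050250; payment = 20,000 × 0.0050250 / (1 − (1+0.0050250)^−48) = £469.98.
Total interest on Plan B = 48 × £469.98 − £20,000 = £2,559.04.
Plan B is lower by £1,004.76.

Plan B by £1,000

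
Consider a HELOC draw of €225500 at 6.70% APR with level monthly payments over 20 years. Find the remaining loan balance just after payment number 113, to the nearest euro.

€155,069

With monthly rate i = 6.7%/12 = 0.0055833, the balance after k of n payments is P · [(1+i)^n − (1+i)^k] / [(1+i)^n − 1].
(1+0.0055833)^240 = 3.80483655 and (1+0.0055833)^113 = 1.87603759, so the balance is 225,500 × (3.80483655 − 1.87603759) / (3.80483655 − 1) = €155,069.34.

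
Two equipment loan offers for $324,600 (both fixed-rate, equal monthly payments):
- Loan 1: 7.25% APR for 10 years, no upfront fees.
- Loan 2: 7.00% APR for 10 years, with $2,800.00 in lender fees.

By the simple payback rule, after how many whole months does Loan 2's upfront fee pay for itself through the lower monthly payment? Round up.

Loan 1: at 7.25% the monthly rate is 0.0060417, so the payment is 324,600 × 0.0060417 / (1 − 1.0060417^−120) = $3,810.84.
Loan 2: at 7.00% the monthly rate is 0.0058333, so the payment is 324,600 × 0.0058333 / (1 − 1.0058333^−120) = $3,768.88.
Monthly savings = $3,810.84 − $3,768.88 = $41.96.
Break-even = $2,800.00 / $41.96 = 66.73 → 67 months.

67 months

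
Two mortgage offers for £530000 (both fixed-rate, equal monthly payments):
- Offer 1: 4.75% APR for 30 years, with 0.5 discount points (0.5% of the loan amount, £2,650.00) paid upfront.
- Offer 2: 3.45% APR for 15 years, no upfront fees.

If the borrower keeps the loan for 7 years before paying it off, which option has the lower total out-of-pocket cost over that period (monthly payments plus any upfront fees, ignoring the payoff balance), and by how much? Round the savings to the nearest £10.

Offer 1: monthly rate = 4.75%/12 = 0.0039583; payment = 530,000 × 0.0039583 / (1 − (1+0.0039583)^−360) = £2,764.73.
Offer 2: monthly rate = 3.45%/12 = 0.0028750; payment = 530,000 × 0.0028750 / (1 − (1+0.0028750)^−180) = £3,775.88.
Over 84 months: Offer 1 costs 84 × £2,764.73 + £2,650.00 = £234,887.32; Offer 2 costs 84 × £3,775.88 = £317,173.92.
Offer 1 is cheaper by £317,173.92 − £234,887.32 = £82,286.60.

Offer 1 by £82,290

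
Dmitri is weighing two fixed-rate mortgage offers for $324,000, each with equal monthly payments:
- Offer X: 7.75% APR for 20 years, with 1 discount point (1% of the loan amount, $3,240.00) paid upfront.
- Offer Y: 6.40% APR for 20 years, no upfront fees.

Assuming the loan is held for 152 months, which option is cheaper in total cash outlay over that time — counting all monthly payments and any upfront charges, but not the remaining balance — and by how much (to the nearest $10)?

Offer X: at 7.75% the monthly rate is 0.0064583, so the payment is 324,000 × 0.0064583 / (1 − 1.0064583^−240) = $2,659.87.
Offer Y: at 6.40% the monthly rate is 0.0053333, so the payment is 324,000 × 0.0053333 / (1 − 1.0053333^−240) = $2,396.62.
Over 152 months: Offer X costs 152 × $2,659.87 + $3,240.00 = $407,540.24; Offer Y costs 152 × $2,396.62 = $364,286.24.
Offer Y is cheaper by $407,540.24 − $364,286.24 = $43,254.00.

Offer Y by $43,250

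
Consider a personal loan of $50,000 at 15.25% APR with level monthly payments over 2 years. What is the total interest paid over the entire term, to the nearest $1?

$8,327

Monthly rate = 15.25%/12 = 0.0127083; payment = 50,000 × 0.0127083 / (1 − (1+0.0127083)^−24) = $2,430.28.
Total paid = 24 × $2,430.28 = $58,326.72; interest = $58,326.72 − $50,000 = $8,326.72.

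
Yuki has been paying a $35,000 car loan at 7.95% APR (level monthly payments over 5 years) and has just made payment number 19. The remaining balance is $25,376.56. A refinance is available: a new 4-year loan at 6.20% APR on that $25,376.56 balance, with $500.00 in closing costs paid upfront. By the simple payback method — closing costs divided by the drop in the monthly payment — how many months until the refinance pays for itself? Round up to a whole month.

5 months

Current payment = 35,000 × 7.95%/12 / (1 − (1+0.0066250)^−60) = $708.84.
Refinanced payment = 25,376.56 × 0.0051667 / (1 − (1+0.0051667)^−48) = $598.30.
Monthly savings = $708.84 − $598.30 = $110.54.
Break-even = $500.00 / $110.54 = 4.52 → 5 months.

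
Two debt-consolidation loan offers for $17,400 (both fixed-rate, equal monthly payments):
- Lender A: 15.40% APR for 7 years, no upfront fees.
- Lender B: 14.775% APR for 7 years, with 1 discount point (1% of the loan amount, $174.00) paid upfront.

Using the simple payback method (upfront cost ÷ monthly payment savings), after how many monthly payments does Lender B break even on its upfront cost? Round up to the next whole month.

29 months

Lender A: monthly rate = 15.4%/12 = 0.0128333; payment = 17,400 × 0.0128333 / (1 − (1+0.0128333)^−84) = $339.68.
Lender B: monthly rate = 14.775%/12 = 0.0123125; payment = 17,400 × 0.0123125 / (1 − (1+0.0123125)^−84) = $333.57.
Monthly savings = $339.68 − $333.57 = $6.11.
Break-even = $174.00 / $6.11 = 28.48 → 29 months.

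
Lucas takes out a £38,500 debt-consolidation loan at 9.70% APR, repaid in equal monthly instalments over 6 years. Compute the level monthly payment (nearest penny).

£707.43

Monthly rate = 9.7%/12 = 0.0080833; payment = 38,500 × 0.0080833 / (1 − (1+0.0080833)^−72) = £707.43.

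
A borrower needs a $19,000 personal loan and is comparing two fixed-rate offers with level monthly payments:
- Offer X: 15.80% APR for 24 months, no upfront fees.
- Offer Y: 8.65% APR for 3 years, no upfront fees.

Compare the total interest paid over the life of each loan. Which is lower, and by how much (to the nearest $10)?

Offer Y by $640

Offer X: at 15.80% the monthly rate is 0.0131667, so the payment is 19,000 × 0.0131667 / (1 − 1.0131667^−24) = $928.48.
Total interest on Offer X = 24 × $928.48 − $19,000 = $3,283.52.
Offer Y: monthly rate = 8.65%/12 = 0.0072083; payment = 19,000 × 0.0072083 / (1 − (1+0.0072083)^−36) = $601.10.
Total interest on Offer Y = 36 × $601.10 − $19,000 = $2,639.60.
Offer Y is lower by $643.92.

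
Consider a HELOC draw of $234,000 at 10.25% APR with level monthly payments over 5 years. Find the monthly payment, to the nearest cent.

Monthly rate = 10.25%/12 = 0.0085417; payment = 234,000 × 0.0085417 / (1 − (1+0.0085417)^−60) = $5,000.64.

$5,000.64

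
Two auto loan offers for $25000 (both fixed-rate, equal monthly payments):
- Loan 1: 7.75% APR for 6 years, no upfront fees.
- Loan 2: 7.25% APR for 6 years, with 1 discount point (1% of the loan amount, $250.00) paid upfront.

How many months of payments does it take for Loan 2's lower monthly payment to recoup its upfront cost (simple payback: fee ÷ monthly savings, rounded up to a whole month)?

42 months

Loan 1: monthly rate = 7.75%/12 = 0.0064583; payment = 25,000 × 0.0064583 / (1 − (1+0.0064583)^−72) = $435.29.
Loan 2: monthly rate = 7.25%/12 = 0.0060417; payment = 25,000 × 0.0060417 / (1 − (1+0.0060417)^−72) = $429.23.
Monthly savings = $435.29 − $429.23 = $6.06.
Break-even = $250.00 / $6.06 = 41.25 → 42 months.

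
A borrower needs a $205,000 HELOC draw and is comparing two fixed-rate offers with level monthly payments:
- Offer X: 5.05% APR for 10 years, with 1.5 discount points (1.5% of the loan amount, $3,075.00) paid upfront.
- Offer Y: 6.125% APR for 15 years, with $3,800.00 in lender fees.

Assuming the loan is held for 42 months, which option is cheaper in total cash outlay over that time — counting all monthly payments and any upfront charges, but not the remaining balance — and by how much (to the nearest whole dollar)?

Offer X: monthly rate = 5.05%/12 = 0.0042083; payment = 205,000 × 0.0042083 / (1 − (1+0.0042083)^−120) = $2,179.36.
Offer Y: monthly rate = 6.125%/12 = 0.0051042; payment = 205,000 × 0.0051042 / (1 − (1+0.0051042)^−180) = $1,743.78.
Over 42 months: Offer X costs 42 × $2,179.36 + $3,075.00 = $94,608.12; Offer Y costs 42 × $1,743.78 + $3,800.00 = $77,038.76.
Offer Y is cheaper by $94,608.12 − $77,038.76 = $17,569.36.

Offer Y by $17,569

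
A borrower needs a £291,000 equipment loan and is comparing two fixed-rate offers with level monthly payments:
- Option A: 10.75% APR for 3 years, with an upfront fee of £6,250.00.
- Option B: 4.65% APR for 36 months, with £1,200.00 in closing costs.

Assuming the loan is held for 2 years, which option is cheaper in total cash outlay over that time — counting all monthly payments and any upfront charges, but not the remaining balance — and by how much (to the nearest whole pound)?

Option B by £24,650

Option A: at 10.75% the monthly rate is 0.0089583, so the payment is 291,000 × 0.0089583 / (1 − 1.0089583^−36) = £9,492.55.
Option B: at 4.65% the monthly rate is 0.0038750, so the payment is 291,000 × 0.0038750 / (1 − 1.0038750^−36) = £8,675.88.
Over 24 months: Option A costs 24 × £9,492.55 + £6,250.00 = £234,071.20; Option B costs 24 × £8,675.88 + £1,200.00 = £209,421.12.
Option B is cheaper by £234,071.20 − £209,421.12 = £24,650.08.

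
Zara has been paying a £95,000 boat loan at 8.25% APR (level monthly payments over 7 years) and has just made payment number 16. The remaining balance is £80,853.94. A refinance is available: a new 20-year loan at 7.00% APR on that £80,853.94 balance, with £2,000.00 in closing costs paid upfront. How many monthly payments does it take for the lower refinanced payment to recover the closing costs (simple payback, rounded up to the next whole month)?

Current payment = 95,000 × 8.25%/12 / (1 − (1+0.0068750)^−84) = £1,492.55.
Refinanced payment = 80,853.94 × 0.0058333 / (1 − (1+0.0058333)^−240) = £626.86.
Monthly savings = £1,492.55 − £626.86 = £865.69.
Break-even = £2,000.00 / £865.69 = 2.31 → 3 months.

3 months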